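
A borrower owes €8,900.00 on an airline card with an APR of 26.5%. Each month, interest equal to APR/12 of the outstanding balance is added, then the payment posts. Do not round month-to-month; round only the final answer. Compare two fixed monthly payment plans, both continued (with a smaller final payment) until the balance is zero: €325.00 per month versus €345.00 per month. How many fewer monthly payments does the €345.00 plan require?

Monthly rate r = 26.5%/12 = 2.20833% = 0.0220833.
At €325.00/mo: n = ⌈−ln(1 − rB₀/P)/ln(1+r)⌉ = 43 payments (last €161.78); total interest = total paid − €8,900.00 = €4,911.78.
At €345.00/mo: 39 payments (last €209.47); total interest €4,419.47.
Payments saved = 43 − 39 = 4.

4 fewer payments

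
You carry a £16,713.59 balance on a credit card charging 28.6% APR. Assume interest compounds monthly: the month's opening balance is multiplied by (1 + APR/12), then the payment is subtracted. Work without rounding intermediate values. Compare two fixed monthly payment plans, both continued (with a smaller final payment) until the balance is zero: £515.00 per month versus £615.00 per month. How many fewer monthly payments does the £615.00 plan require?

19 fewer payments

Monthly rate r = 28.6%/12 = 2.38333% = 0.0238333.
At £515.00/mo: n = ⌈−ln(1 − rB₀/P)/ln(1+r)⌉ = 64 payments (last £22.59); total interest = total paid − £16,713.59 = £15,754.00.
At £615.00/mo: 45 payments (last £182.46); total interest £10,528.87.
Payments saved = 64 − 45 = 19.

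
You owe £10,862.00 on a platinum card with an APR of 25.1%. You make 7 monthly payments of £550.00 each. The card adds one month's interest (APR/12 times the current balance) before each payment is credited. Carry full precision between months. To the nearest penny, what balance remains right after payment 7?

£8,455.54

Monthly rate r = 25.1%/12 = 2.09167% = 0.0209167.
Each month: B ← B·(1+r) − £550.00.
Month 1: interest £227.20; balance after payment £10,539.20.
Month 2: interest £220.44; balance after payment £10,209.64.
Month 3: interest £213.55; balance after payment £9,873.19.
Month 4: interest £206.51; balance after payment £9,529.71.
Month 5: interest £199.33; balance after payment £9,179.04.
Month 6: interest £191.99; balance after payment £8,821.03.
Month 7: interest £184.51; balance after payment £8,455.54.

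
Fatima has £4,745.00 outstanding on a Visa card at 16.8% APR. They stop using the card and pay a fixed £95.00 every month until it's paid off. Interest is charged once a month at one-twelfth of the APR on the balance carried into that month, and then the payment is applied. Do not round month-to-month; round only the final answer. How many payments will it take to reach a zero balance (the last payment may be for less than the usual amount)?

Monthly rate r = 16.8%/12 = 1.4% = 0.014.
Recurrence: B ← B·(1+r) − £95.00.
Month 1: interest £66.43; balance after payment £4,716.43.
Month 2: interest £66.03; balance after payment £4,687.46.
Closed form: n = −ln(1 − rB₀/P)/ln(1+r) = −ln(0.30074)/ln(1.014) ≈ 86.422, so the balance reaches zero during payment 87.

87 months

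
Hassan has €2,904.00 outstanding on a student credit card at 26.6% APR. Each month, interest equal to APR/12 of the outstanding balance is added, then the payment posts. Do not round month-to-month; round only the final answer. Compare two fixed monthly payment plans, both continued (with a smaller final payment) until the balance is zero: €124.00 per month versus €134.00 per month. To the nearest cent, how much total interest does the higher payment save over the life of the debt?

€139.77

Monthly rate r = 26.6%/12 = 2.21667% = 0.0221667.
At €124.00/mo: n = ⌈−ln(1 − rB₀/P)/ln(1+r)⌉ = 34 payments (last €49.22); total interest = total paid − €2,904.00 = €1,237.22.
At €134.00/mo: 30 payments (last €115.45); total interest €1,097.45.
Interest saved = €1,237.22 − €1,097.45 = €139.77.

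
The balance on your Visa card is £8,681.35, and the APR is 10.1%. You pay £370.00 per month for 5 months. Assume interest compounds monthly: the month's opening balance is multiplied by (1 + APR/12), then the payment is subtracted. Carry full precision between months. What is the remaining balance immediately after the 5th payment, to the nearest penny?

£7,171.49

Monthly rate r = 10.1%/12 = 0.841667% = 0.00841667.
Each month: B ← B·(1+r) − £370.00.
Month 1: interest £73.07; balance after payment £8,384.42.
Month 2: interest £70.57; balance after payment £8,084.99.
Month 3: interest £68.05; balance after payment £7,783.04.
Month 4: interest £65.51; balance after payment £7,478.54.
Month 5: interest £62.94; balance after payment £7,171.49.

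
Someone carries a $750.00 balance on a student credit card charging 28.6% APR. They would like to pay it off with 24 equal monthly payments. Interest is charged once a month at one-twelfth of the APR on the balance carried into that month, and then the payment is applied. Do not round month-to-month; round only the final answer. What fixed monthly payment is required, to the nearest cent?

$41.40

Monthly rate r = 28.6%/12 = 2.38333% = 0.0238333.
Level-payment amortization: P = B₀·r / (1 − (1+r)^(−n)) = 750.00·0.0238333 / (1 − 1.02383^(−24)).
Denominator 1 − (1+r)^(−24) = 0.431804694.
P = 17.875 / 0.431804694 ≈ 41.40.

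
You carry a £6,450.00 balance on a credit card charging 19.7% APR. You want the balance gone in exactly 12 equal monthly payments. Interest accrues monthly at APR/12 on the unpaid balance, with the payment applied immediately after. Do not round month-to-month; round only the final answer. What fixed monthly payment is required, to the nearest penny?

Monthly rate r = 19.7%/12 = 1.64167% = 0.0164167.
Level-payment amortization: P = B₀·r / (1 − (1+r)^(−n)) = 6450.00·0.0164167 / (1 − 1.01642^(−12)).
Denominator 1 − (1+r)^(−12) = 0.177494773.
P = 105.888 / 0.177494773 ≈ 596.57.

£596.57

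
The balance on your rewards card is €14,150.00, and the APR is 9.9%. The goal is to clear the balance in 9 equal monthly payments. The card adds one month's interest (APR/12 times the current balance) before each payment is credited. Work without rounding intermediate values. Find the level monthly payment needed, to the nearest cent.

€1,637.79

Monthly rate r = 9.9%/12 = 0.825% = 0.00825.
Level-payment amortization: P = B₀·r / (1 − (1+r)^(−n)) = 14150.00·0.00825 / (1 − 1.00825^(−9)).
Denominator 1 − (1+r)^(−9) = 0.0712775927.
P = 116.738 / 0.0712775927 ≈ 1637.79.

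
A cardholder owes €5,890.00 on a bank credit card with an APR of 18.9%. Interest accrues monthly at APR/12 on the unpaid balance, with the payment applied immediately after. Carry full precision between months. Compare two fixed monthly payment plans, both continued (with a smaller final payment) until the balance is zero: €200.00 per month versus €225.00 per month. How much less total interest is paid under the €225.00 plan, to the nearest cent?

Monthly rate r = 18.9%/12 = 1.575% = 0.01575.
At €200.00/mo: n = ⌈−ln(1 − rB₀/P)/ln(1+r)⌉ = 40 payments (last €177.48); total interest = total paid − €5,890.00 = €2,087.48.
At €225.00/mo: 35 payments (last €3.08); total interest €1,763.08.
Interest saved = €2,087.48 − €1,763.08 = €324.40.

€324.40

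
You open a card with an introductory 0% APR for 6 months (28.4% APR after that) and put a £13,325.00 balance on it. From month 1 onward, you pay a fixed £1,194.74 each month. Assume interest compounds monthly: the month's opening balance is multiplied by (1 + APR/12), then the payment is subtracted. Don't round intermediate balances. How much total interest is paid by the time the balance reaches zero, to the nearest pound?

£490

Promo months 1–6 at r₀ = 0%/12 = 0; months 7+ at r₁ = 28.4%/12 = 0.0236667.
After month 6 (no interest yet): B = £13,325.00 − 6·£1,194.74 = £6,156.56.
Then at r₁ with £1,194.74/mo: n₂ = −ln(1 − r₁·B/P)/ln(1+r₁) ≈ 5.56 → 6 more payments.
Total paid = 11·£1,194.74 + £672.72 = £13,814.86; interest = £13,814.86 − £13,325.00 = £489.86.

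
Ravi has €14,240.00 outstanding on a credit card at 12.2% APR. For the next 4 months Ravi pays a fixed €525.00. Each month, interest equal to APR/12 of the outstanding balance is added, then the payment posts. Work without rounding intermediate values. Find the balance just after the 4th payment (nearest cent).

Monthly rate r = 12.2%/12 = 1.01667% = 0.0101667.
Each month: B ← B·(1+r) − €525.00.
Month 1: interest €144.77; balance after payment €13,859.77.
Month 2: interest €140.91; balance after payment €13,475.68.
Month 3: interest €137.00; balance after payment €13,087.68.
Month 4: interest €133.06; balance after payment €12,695.74.

€12,695.74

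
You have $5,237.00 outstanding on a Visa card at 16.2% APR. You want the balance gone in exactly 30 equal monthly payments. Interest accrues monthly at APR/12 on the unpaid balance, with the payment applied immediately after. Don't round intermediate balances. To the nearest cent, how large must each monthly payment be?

Monthly rate r = 16.2%/12 = 1.35% = 0.0135.
Level-payment amortization: P = B₀·r / (1 − (1+r)^(−n)) = 5237.00·0.0135 / (1 − 1.0135^(−30)).
Denominator 1 − (1+r)^(−30) = 0.331213637.
P = 70.6995 / 0.331213637 ≈ 213.46.

$213.46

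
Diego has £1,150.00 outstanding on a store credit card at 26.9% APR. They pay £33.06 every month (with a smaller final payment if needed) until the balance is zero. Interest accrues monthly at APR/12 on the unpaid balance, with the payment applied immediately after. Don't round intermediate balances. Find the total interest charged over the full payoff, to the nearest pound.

Monthly rate r = 26.9%/12 = 2.24167% = 0.0224167.
Payoff takes n = ⌈−ln(1 − rB₀/P)/ln(1+r)⌉ = ⌈68.252⌉ = 69 payments; the last is £8.39.
Total paid = 68·£33.06 + £8.39 = £2,256.47.
Total interest = total paid − principal = £2,256.47 − £1,150.00 = £1,106.47.

£1,106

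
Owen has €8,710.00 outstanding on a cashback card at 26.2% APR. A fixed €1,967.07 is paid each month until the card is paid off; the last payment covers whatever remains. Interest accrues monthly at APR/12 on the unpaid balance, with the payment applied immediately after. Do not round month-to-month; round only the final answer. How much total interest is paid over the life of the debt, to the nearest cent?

Monthly rate r = 26.2%/12 = 2.18333% = 0.0218333.
Payoff takes n = ⌈−ln(1 − rB₀/P)/ln(1+r)⌉ = ⌈4.707⌉ = 5 payments; the last is €1,396.04.
Total paid = 4·€1,967.07 + €1,396.04 = €9,264.32.
Total interest = total paid − principal = €9,264.32 − €8,710.00 = €554.32.

€554.32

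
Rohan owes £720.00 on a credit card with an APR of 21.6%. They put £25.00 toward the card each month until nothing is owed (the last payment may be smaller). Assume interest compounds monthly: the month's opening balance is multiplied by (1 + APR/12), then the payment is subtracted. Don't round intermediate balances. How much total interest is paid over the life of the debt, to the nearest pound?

Monthly rate r = 21.6%/12 = 1.8% = 0.018.
Payoff takes n = ⌈−ln(1 − rB₀/P)/ln(1+r)⌉ = ⌈40.955⌉ = 41 payments; the last is £23.90.
Total paid = 40·£25.00 + £23.90 = £1,023.90.
Total interest = total paid − principal = £1,023.90 − £720.00 = £303.90.

£304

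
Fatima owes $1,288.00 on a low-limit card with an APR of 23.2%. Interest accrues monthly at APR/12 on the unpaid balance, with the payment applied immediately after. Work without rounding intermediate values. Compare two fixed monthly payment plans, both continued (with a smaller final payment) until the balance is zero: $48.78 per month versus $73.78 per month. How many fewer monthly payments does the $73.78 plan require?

16 fewer payments

Monthly rate r = 23.2%/12 = 1.93333% = 0.0193333.
At $48.78/mo: n = ⌈−ln(1 − rB₀/P)/ln(1+r)⌉ = 38 payments (last $14.95); total interest = total paid − $1,288.00 = $531.81.
At $73.78/mo: 22 payments (last $37.25); total interest $298.63.
Payments saved = 38 − 22 = 16.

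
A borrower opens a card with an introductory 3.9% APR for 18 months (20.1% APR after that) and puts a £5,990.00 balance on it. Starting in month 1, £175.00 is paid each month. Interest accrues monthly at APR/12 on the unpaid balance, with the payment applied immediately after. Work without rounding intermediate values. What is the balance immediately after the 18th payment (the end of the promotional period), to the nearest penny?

Promo months 1–18 at r₀ = 3.9%/12 = 0.00325; months 19+ at r₁ = 20.1%/12 = 0.01675.
After month 18: iterate B ← B·(1+r₀) − £175.00 for 18 months → £3,111.72.

£3,111.72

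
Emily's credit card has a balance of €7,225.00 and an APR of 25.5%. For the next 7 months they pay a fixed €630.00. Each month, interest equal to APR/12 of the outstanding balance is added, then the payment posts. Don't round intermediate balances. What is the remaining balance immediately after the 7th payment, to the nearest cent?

Monthly rate r = 25.5%/12 = 2.125% = 0.02125.
Each month: B ← B·(1+r) − €630.00.
Month 1: interest €153.53; balance after payment €6,748.53.
Month 2: interest €143.41; balance after payment €6,261.94.
Month 3: interest €133.07; balance after payment €5,765.00.
Month 4: interest €122.51; balance after payment €5,257.51.
Month 5: interest €111.72; balance after payment €4,739.23.
Month 6: interest €100.71; balance after payment €4,209.94.
Month 7: interest €89.46; balance after payment €3,669.40.

€3,669.40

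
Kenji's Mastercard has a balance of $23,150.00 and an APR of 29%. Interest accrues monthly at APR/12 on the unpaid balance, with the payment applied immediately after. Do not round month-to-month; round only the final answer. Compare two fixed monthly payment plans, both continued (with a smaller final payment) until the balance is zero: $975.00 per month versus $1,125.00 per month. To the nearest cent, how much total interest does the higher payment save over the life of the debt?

Monthly rate r = 29%/12 = 2.41667% = 0.0241667.
At $975.00/mo: n = ⌈−ln(1 − rB₀/P)/ln(1+r)⌉ = 36 payments (last $699.75); total interest = total paid − $23,150.00 = $11,674.75.
At $1,125.00/mo: 29 payments (last $903.61); total interest $9,253.61.
Interest saved = $11,674.75 − $9,253.61 = $2,421.14.

$2,421.14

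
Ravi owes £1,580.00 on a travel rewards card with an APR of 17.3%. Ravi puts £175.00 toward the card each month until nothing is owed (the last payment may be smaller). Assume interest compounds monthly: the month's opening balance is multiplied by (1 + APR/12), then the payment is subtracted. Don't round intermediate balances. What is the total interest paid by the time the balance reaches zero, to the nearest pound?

£125

Monthly rate r = 17.3%/12 = 1.44167% = 0.0144167.
Payoff takes n = ⌈−ln(1 − rB₀/P)/ln(1+r)⌉ = ⌈9.742⌉ = 10 payments; the last is £130.14.
Total paid = 9·£175.00 + £130.14 = £1,705.14.
Total interest = total paid − principal = £1,705.14 − £1,580.00 = £125.14.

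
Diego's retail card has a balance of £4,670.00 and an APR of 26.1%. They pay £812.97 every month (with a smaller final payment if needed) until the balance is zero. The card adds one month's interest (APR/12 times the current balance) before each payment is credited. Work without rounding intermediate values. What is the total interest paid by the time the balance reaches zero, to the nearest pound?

£374

Monthly rate r = 26.1%/12 = 2.175% = 0.02175.
Payoff takes n = ⌈−ln(1 − rB₀/P)/ln(1+r)⌉ = ⌈6.203⌉ = 7 payments; the last is £166.22.
Total paid = 6·£812.97 + £166.22 = £5,044.04.
Total interest = total paid − principal = £5,044.04 − £4,670.00 = £374.04.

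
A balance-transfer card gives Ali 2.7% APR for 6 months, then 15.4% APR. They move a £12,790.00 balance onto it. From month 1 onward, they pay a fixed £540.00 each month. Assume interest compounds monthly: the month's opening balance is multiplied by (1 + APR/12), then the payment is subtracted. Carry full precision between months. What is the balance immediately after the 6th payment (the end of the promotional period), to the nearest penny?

Promo months 1–6 at r₀ = 2.7%/12 = 0.00225; months 7+ at r₁ = 15.4%/12 = 0.0128333.
After month 6: iterate B ← B·(1+r₀) − £540.00 for 6 months → £9,705.36.

£9,705.36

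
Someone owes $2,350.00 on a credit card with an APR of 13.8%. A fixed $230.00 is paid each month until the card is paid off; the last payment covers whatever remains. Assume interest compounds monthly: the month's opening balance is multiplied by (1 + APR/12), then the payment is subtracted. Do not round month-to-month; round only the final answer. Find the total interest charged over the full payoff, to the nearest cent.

Monthly rate r = 13.8%/12 = 1.15% = 0.0115.
Payoff takes n = ⌈−ln(1 − rB₀/P)/ln(1+r)⌉ = ⌈10.932⌉ = 11 payments; the last is $214.36.
Total paid = 10·$230.00 + $214.36 = $2,514.36.
Total interest = total paid − principal = $2,514.36 − $2,350.00 = $164.36.

$164.36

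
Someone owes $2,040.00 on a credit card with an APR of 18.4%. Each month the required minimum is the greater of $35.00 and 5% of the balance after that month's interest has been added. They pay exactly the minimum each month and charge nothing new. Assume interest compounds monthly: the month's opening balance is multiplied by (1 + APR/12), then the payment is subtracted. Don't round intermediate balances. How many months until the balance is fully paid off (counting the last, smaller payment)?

Monthly rate r = 18.4%/12 = 1.53333% = 0.0153333.
While 5% of the post-interest balance exceeds $35.00, each month B ← (B·(1+r))·(1 − 0.05), i.e. B shrinks by the factor (1+r)·0.95 = 0.96457.
This holds for months 1–31. Entering month 32 the balance is $666.70; 5% of the post-interest balance is now below $35.00, so the flat $35.00 minimum applies from here.
From month 32 a fixed $35.00 at rate r clears $666.70 in 23 more payments. Total: 31 + 23 = 54 months.

54 months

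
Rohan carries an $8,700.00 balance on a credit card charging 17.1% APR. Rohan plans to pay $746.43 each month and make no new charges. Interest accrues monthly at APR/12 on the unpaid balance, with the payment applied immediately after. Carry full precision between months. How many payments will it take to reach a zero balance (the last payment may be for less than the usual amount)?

13 payments

Monthly rate r = 17.1%/12 = 1.425% = 0.01425.
Recurrence: B ← B·(1+r) − $746.43.
Month 1: interest $123.98; balance after payment $8,077.55.
Month 2: interest $115.11; balance after payment $7,446.22.
Closed form: n = −ln(1 − rB₀/P)/ln(1+r) = −ln(0.83391)/ln(1.01425) ≈ 12.837, so the balance reaches zero during payment 13.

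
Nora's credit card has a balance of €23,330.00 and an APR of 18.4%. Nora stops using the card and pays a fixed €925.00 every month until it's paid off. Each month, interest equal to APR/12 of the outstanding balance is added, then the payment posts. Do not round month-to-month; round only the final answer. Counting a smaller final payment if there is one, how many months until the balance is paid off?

Monthly rate r = 18.4%/12 = 1.53333% = 0.0153333.
Recurrence: B ← B·(1+r) − €925.00.
Month 1: interest €357.73; balance after payment €22,762.73.
Month 2: interest €349.03; balance after payment €22,186.76.
Closed form: n = −ln(1 − rB₀/P)/ln(1+r) = −ln(0.61327)/ln(1.01533) ≈ 32.132, so the balance reaches zero during payment 33.

33 months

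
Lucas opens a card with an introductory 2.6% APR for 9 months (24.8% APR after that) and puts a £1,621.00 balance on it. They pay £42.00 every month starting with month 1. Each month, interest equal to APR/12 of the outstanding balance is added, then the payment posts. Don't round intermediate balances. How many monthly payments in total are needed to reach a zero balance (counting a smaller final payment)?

Promo months 1–9 at r₀ = 2.6%/12 = 0.00216667; months 10+ at r₁ = 24.8%/12 = 0.0206667.
After month 9: iterate B ← B·(1+r₀) − £42.00 for 9 months → £1,271.59.
Then at r₁ with £42.00/mo: n₂ = −ln(1 − r₁·B/P)/ln(1+r₁) ≈ 48.04 → 49 more payments.

58 months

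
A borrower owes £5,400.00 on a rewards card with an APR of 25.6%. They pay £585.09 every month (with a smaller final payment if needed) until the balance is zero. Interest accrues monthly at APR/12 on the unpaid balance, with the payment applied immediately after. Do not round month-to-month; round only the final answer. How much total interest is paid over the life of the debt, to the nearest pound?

£679

Monthly rate r = 25.6%/12 = 2.13333% = 0.0213333.
Payoff takes n = ⌈−ln(1 − rB₀/P)/ln(1+r)⌉ = ⌈10.387⌉ = 11 payments; the last is £228.13.
Total paid = 10·£585.09 + £228.13 = £6,079.03.
Total interest = total paid − principal = £6,079.03 − £5,400.00 = £679.03.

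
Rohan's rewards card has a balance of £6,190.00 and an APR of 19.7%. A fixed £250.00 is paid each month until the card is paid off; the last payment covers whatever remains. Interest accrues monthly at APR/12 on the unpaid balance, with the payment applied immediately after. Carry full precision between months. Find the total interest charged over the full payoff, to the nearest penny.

Monthly rate r = 19.7%/12 = 1.64167% = 0.0164167.
Payoff takes n = ⌈−ln(1 − rB₀/P)/ln(1+r)⌉ = ⌈32.038⌉ = 33 payments; the last is £9.45.
Total paid = 32·£250.00 + £9.45 = £8,009.45.
Total interest = total paid − principal = £8,009.45 − £6,190.00 = £1,819.45.

£1,819.45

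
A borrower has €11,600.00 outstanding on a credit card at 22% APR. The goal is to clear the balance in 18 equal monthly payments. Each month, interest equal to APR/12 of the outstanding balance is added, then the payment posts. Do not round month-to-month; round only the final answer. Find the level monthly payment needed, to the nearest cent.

€762.45

Monthly rate r = 22%/12 = 1.83333% = 0.0183333.
Level-payment amortization: P = B₀·r / (1 − (1+r)^(−n)) = 11600.00·0.0183333 / (1 − 1.01833^(−18)).
Denominator 1 − (1+r)^(−18) = 0.278924529.
P = 212.667 / 0.278924529 ≈ 762.45.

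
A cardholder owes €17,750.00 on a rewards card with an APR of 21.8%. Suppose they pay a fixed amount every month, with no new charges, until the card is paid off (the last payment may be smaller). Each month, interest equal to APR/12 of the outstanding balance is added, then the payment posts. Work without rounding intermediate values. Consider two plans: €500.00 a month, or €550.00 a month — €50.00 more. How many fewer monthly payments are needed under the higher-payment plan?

8 fewer payments

Monthly rate r = 21.8%/12 = 1.81667% = 0.0181667.
At €500.00/mo: n = ⌈−ln(1 − rB₀/P)/ln(1+r)⌉ = 58 payments (last €256.52); total interest = total paid − €17,750.00 = €11,006.52.
At €550.00/mo: 50 payments (last €12.55); total interest €9,212.55.
Payments saved = 58 − 50 = 8.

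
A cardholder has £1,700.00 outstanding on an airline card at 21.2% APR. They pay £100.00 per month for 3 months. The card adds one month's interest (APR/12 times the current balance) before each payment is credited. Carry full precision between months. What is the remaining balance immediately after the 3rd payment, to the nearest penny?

£1,486.37

Monthly rate r = 21.2%/12 = 1.76667% = 0.0176667.
Each month: B ← B·(1+r) − £100.00.
Month 1: interest £30.03; balance after payment £1,630.03.
Month 2: interest £28.80; balance after payment £1,558.83.
Month 3: interest £27.54; balance after payment £1,486.37.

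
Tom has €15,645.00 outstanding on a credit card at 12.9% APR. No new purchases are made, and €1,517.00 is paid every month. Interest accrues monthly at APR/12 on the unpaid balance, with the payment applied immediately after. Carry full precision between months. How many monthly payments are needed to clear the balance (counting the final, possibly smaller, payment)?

11 payments

Monthly rate r = 12.9%/12 = 1.075% = 0.01075.
Recurrence: B ← B·(1+r) − €1,517.00.
Month 1: interest €168.18; balance after payment €14,296.18.
Month 2: interest €153.68; balance after payment €12,932.87.
Closed form: n = −ln(1 − rB₀/P)/ln(1+r) = −ln(0.88913)/ln(1.01075) ≈ 10.990, so the balance reaches zero during payment 11.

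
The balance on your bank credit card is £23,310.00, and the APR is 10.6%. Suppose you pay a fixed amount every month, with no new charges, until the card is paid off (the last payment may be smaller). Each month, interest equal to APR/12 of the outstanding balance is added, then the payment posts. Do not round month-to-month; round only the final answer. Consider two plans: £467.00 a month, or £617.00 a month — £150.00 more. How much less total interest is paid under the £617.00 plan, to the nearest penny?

Monthly rate r = 10.6%/12 = 0.883333% = 0.00883333.
At £467.00/mo: n = ⌈−ln(1 − rB₀/P)/ln(1+r)⌉ = 67 payments (last £53.56); total interest = total paid − £23,310.00 = £7,565.56.
At £617.00/mo: 47 payments (last £105.30); total interest £5,177.30.
Interest saved = £7,565.56 − £5,177.30 = £2,388.26.

£2,388.26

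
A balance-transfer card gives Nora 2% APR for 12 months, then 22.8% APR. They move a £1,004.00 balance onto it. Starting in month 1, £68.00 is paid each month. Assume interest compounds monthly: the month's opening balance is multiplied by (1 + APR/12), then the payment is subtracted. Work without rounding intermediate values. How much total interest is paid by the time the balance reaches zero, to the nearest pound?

£21

Promo months 1–12 at r₀ = 2%/12 = 0.00166667; months 13+ at r₁ = 22.8%/12 = 0.019.
After month 12: iterate B ← B·(1+r₀) − £68.00 for 12 months → £200.74.
Then at r₁ with £68.00/mo: n₂ = −ln(1 − r₁·B/P)/ln(1+r₁) ≈ 3.07 → 4 more payments.
Total paid = 15·£68.00 + £4.59 = £1,024.59; interest = £1,024.59 − £1,004.00 = £20.59.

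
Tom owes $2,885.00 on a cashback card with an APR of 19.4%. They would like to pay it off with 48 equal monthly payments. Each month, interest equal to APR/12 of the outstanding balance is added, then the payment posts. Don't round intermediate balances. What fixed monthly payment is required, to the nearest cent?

Monthly rate r = 19.4%/12 = 1.61667% = 0.0161667.
Level-payment amortization: P = B₀·r / (1 − (1+r)^(−n)) = 2885.00·0.0161667 / (1 − 1.01617^(−48)).
Denominator 1 − (1+r)^(−48) = 0.536891601.
P = 46.6408 / 0.536891601 ≈ 86.87.

$86.87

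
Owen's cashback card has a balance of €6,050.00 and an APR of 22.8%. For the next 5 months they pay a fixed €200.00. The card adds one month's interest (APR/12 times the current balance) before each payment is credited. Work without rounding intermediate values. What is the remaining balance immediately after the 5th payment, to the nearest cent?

Monthly rate r = 22.8%/12 = 1.9% = 0.019.
Each month: B ← B·(1+r) − €200.00.
Month 1: interest €114.95; balance after payment €5,964.95.
Month 2: interest €113.33; balance after payment €5,878.28.
Month 3: interest €111.69; balance after payment €5,789.97.
Month 4: interest €110.01; balance after payment €5,699.98.
Month 5: interest €108.30; balance after payment €5,608.28.

€5,608.28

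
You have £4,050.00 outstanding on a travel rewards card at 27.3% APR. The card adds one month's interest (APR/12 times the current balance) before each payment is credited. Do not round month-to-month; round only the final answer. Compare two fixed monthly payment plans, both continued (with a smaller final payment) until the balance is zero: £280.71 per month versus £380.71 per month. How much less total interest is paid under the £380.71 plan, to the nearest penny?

Monthly rate r = 27.3%/12 = 2.275% = 0.02275.
At £280.71/mo: n = ⌈−ln(1 − rB₀/P)/ln(1+r)⌉ = 18 payments (last £193.14); total interest = total paid − £4,050.00 = £915.21.
At £380.71/mo: 13 payments (last £121.95); total interest £640.47.
Interest saved = £915.21 − £640.47 = £274.74.

£274.74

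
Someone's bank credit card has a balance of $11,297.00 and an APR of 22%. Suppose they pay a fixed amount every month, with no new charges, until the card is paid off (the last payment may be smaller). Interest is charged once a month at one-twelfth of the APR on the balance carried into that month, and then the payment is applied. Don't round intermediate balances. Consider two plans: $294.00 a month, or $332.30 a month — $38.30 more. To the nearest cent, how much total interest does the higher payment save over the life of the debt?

$1,869.79

Monthly rate r = 22%/12 = 1.83333% = 0.0183333.
At $294.00/mo: n = ⌈−ln(1 − rB₀/P)/ln(1+r)⌉ = 68 payments (last $28.50); total interest = total paid − $11,297.00 = $8,429.50.
At $332.30/mo: 54 payments (last $244.81); total interest $6,559.71.
Interest saved = $8,429.50 − $6,559.71 = $1,869.79.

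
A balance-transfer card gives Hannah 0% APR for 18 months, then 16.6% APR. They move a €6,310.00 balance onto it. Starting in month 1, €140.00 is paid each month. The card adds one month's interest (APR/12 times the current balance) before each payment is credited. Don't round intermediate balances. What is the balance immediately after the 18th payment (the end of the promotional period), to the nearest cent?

€3,790.00

Promo months 1–18 at r₀ = 0%/12 = 0; months 19+ at r₁ = 16.6%/12 = 0.0138333.
After month 18 (no interest yet): B = €6,310.00 − 18·€140.00 = €3,790.00.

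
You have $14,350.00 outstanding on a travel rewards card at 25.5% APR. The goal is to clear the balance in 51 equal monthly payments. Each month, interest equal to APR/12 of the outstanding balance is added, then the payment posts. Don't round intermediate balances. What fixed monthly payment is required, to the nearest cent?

Monthly rate r = 25.5%/12 = 2.125% = 0.02125.
Level-payment amortization: P = B₀·r / (1 − (1+r)^(−n)) = 14350.00·0.02125 / (1 − 1.02125^(−51)).
Denominator 1 − (1+r)^(−51) = 0.657812254.
P = 304.938 / 0.657812254 ≈ 463.56.

$463.56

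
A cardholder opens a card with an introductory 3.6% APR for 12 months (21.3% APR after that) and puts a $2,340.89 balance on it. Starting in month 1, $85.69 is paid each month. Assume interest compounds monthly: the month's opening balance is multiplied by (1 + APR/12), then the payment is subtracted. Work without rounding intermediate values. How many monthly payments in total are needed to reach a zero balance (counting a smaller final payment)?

Promo months 1–12 at r₀ = 3.6%/12 = 0.003; months 13+ at r₁ = 21.3%/12 = 0.01775.
After month 12: iterate B ← B·(1+r₀) − $85.69 for 12 months → $1,381.15.
Then at r₁ with $85.69/mo: n₂ = −ln(1 − r₁·B/P)/ln(1+r₁) ≈ 19.15 → 20 more payments.

32 months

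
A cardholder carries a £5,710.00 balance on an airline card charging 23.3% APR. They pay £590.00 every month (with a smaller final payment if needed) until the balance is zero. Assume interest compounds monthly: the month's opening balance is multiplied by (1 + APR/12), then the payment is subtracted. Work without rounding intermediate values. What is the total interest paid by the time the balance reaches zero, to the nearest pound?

£677

Monthly rate r = 23.3%/12 = 1.94167% = 0.0194167.
Payoff takes n = ⌈−ln(1 − rB₀/P)/ln(1+r)⌉ = ⌈10.824⌉ = 11 payments; the last is £486.89.
Total paid = 10·£590.00 + £486.89 = £6,386.89.
Total interest = total paid − principal = £6,386.89 − £5,710.00 = £676.89.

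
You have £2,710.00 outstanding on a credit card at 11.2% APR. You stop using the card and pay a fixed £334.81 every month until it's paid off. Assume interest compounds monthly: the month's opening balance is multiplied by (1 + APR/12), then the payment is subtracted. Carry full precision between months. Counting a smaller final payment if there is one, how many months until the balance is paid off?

9 months

Monthly rate r = 11.2%/12 = 0.933333% = 0.00933333.
Recurrence: B ← B·(1+r) − £334.81.
Month 1: interest £25.29; balance after payment £2,400.48.
Month 2: interest £22.40; balance after payment £2,088.08.
Closed form: n = −ln(1 − rB₀/P)/ln(1+r) = −ln(0.92445)/ln(1.00933) ≈ 8.455, so the balance reaches zero during payment 9.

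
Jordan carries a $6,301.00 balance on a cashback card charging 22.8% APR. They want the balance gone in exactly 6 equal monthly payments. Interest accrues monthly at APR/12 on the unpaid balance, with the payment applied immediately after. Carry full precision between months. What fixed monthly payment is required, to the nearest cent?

Monthly rate r = 22.8%/12 = 1.9% = 0.019.
Level-payment amortization: P = B₀·r / (1 − (1+r)^(−n)) = 6301.00·0.019 / (1 − 1.019^(−6)).
Denominator 1 − (1+r)^(−6) = 0.106787286.
P = 119.719 / 0.106787286 ≈ 1121.10.

$1,121.10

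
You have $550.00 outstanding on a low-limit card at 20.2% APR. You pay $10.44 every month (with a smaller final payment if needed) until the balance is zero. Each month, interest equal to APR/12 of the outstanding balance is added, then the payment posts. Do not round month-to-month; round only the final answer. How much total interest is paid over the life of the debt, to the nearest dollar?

Monthly rate r = 20.2%/12 = 1.68333% = 0.0168333.
Payoff takes n = ⌈−ln(1 − rB₀/P)/ln(1+r)⌉ = ⌈130.515⌉ = 131 payments; the last is $5.40.
Total paid = 130·$10.44 + $5.40 = $1,362.60.
Total interest = total paid − principal = $1,362.60 − $550.00 = $812.60.

$813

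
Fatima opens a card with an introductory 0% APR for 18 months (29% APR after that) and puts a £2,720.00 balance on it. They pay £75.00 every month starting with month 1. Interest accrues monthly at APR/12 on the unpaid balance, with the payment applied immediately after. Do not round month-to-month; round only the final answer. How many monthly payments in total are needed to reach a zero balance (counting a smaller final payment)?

43 payments

Promo months 1–18 at r₀ = 0%/12 = 0; months 19+ at r₁ = 29%/12 = 0.0241667.
After month 18 (no interest yet): B = £2,720.00 − 18·£75.00 = £1,370.00.
Then at r₁ with £75.00/mo: n₂ = −ln(1 − r₁·B/P)/ln(1+r₁) ≈ 24.39 → 25 more payments.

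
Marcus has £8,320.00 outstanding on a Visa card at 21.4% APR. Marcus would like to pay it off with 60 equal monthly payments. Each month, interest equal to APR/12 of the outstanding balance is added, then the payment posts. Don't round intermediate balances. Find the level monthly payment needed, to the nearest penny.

£226.96

Monthly rate r = 21.4%/12 = 1.78333% = 0.0178333.
Level-payment amortization: P = B₀·r / (1 − (1+r)^(−n)) = 8320.00·0.0178333 / (1 − 1.01783^(−60)).
Denominator 1 − (1+r)^(−60) = 0.653741994.
P = 148.373 / 0.653741994 ≈ 226.96.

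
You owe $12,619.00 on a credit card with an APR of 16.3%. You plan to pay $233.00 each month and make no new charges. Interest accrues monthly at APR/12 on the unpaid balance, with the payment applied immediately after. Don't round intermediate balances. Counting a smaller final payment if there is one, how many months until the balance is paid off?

Monthly rate r = 16.3%/12 = 1.35833% = 0.0135833.
Recurrence: B ← B·(1+r) − $233.00.
Month 1: interest $171.41; balance after payment $12,557.41.
Month 2: interest $170.57; balance after payment $12,494.98.
Closed form: n = −ln(1 − rB₀/P)/ln(1+r) = −ln(0.26434)/ln(1.01358) ≈ 98.615, so the balance reaches zero during payment 99.

99 payments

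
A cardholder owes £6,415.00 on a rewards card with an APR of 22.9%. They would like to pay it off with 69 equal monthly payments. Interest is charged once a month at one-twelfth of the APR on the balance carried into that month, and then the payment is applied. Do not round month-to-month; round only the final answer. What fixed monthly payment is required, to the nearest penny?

£168.01

Monthly rate r = 22.9%/12 = 1.90833% = 0.0190833.
Level-payment amortization: P = B₀·r / (1 − (1+r)^(−n)) = 6415.00·0.0190833 / (1 − 1.01908^(−69)).
Denominator 1 − (1+r)^(−69) = 0.728649409.
P = 122.42 / 0.728649409 ≈ 168.01.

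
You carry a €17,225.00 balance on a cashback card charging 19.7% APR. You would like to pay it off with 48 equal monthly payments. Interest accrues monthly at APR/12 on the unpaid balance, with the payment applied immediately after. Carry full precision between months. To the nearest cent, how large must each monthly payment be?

€521.41

Monthly rate r = 19.7%/12 = 1.64167% = 0.0164167.
Level-payment amortization: P = B₀·r / (1 − (1+r)^(−n)) = 17225.00·0.0164167 / (1 − 1.01642^(−48)).
Denominator 1 − (1+r)^(−48) = 0.542327659.
P = 282.777 / 0.542327659 ≈ 521.41.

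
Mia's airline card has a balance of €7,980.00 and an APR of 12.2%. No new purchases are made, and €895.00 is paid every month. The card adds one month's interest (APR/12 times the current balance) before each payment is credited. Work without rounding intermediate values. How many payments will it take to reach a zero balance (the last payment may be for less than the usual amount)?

Monthly rate r = 12.2%/12 = 1.01667% = 0.0101667.
Recurrence: B ← B·(1+r) − €895.00.
Month 1: interest €81.13; balance after payment €7,166.13.
Month 2: interest €72.86; balance after payment €6,343.99.
Closed form: n = −ln(1 − rB₀/P)/ln(1+r) = −ln(0.90935)/ln(1.01017) ≈ 9.394, so the balance reaches zero during payment 10.

10 months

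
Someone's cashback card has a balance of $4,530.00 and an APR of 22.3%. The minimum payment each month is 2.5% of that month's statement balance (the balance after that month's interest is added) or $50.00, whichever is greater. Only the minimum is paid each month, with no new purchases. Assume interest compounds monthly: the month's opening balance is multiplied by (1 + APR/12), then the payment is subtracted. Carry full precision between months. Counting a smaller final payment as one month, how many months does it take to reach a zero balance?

193 months

Monthly rate r = 22.3%/12 = 1.85833% = 0.0185833.
While 2.5% of the post-interest balance exceeds $50.00, each month B ← (B·(1+r))·(1 − 0.025), i.e. B shrinks by the factor (1+r)·0.975 = 0.99312.
This holds for months 1–122. Entering month 123 the balance is $1,950.93; 2.5% of the post-interest balance is now below $50.00, so the flat $50.00 minimum applies from here.
From month 123 a fixed $50.00 at rate r clears $1,950.93 in 71 more payments. Total: 122 + 71 = 193 months.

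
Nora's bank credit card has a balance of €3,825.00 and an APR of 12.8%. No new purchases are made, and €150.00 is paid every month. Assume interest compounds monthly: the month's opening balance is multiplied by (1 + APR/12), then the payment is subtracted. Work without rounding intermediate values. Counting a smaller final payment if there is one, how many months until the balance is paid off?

30 payments

Monthly rate r = 12.8%/12 = 1.06667% = 0.0106667.
Recurrence: B ← B·(1+r) − €150.00.
Month 1: interest €40.80; balance after payment €3,715.80.
Month 2: interest €39.64; balance after payment €3,605.44.
Closed form: n = −ln(1 − rB₀/P)/ln(1+r) = −ln(0.728)/ln(1.01067) ≈ 29.920, so the balance reaches zero during payment 30.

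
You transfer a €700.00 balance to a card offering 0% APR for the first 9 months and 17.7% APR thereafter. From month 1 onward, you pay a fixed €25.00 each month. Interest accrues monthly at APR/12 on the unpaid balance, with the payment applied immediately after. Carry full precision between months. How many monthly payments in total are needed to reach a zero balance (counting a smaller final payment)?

Promo months 1–9 at r₀ = 0%/12 = 0; months 10+ at r₁ = 17.7%/12 = 0.01475.
After month 9 (no interest yet): B = €700.00 − 9·€25.00 = €475.00.
Then at r₁ with €25.00/mo: n₂ = −ln(1 − r₁·B/P)/ln(1+r₁) ≈ 22.46 → 23 more payments.

32 payments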